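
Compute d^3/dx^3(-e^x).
- e^{x}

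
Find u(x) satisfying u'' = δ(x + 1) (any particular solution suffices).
\frac{|x + 1|}{2}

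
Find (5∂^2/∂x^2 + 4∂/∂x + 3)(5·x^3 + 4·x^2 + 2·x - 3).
15 x^{3} + 72 x^{2} + 188 x + 39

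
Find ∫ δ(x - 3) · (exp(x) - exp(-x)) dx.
2 \sinh{\left(3 \right)}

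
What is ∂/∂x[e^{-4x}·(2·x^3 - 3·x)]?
\left(- 8 x^{3} + 6 x^{2} + 12 x - 3\right) e^{- 4 x}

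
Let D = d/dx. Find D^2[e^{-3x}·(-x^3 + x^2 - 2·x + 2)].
\left(- 9 x^{3} + 27 x^{2} - 36 x + 32\right) e^{- 3 x}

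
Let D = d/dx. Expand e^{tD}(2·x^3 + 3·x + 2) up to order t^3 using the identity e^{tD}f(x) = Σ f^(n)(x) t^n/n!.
2 t^{3} + 6 t^{2} x + 3 t \left(2 x^{2} + 1\right) + 2 x^{3} + 3 x + 2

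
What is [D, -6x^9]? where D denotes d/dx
- 54 x^{8}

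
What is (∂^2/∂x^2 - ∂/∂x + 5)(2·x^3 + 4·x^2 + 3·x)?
10 x^{3} + 14 x^{2} + 19 x + 5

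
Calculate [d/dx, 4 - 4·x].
-4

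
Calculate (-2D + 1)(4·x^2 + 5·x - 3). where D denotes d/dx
4 x^{2} - 11 x - 13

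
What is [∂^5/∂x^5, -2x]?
-10\frac{d^{4}}{dx^{4}}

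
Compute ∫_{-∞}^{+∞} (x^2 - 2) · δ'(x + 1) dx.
2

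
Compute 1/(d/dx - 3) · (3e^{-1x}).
- \frac{3 e^{- x}}{4}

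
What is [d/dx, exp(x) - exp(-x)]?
2 \cosh{\left(x \right)}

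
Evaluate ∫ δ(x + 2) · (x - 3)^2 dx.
25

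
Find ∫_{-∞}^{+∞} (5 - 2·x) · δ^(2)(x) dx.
0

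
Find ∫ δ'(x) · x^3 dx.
0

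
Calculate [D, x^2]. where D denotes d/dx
2 x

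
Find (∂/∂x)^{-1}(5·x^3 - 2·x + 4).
\frac{5 x^{4}}{4} - x^{2} + 4 x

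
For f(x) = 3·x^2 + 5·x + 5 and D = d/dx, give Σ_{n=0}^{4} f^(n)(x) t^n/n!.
3 t^{2} + t \left(6 x + 5\right) + 3 x^{2} + 5 x + 5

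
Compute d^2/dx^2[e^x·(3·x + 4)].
\left(3 x + 10\right) e^{x}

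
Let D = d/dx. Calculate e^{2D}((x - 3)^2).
x^{2} - 2 x + 1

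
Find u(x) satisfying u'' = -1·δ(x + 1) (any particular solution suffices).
-\frac{|x + 1|}{2}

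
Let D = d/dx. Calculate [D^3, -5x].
-15D^{2}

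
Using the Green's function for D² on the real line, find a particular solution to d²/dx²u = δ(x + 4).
\frac{|x + 4|}{2}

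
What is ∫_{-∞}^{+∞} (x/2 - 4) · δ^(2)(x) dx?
0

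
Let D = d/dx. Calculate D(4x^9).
36 x^{8}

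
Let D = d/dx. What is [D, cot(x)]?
- \frac{1}{\sin^{2}{\left(x \right)}}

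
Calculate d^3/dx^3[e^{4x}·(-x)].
\left(- 64 x - 48\right) e^{4 x}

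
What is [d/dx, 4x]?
4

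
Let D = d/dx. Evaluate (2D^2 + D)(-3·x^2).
- 6 x - 12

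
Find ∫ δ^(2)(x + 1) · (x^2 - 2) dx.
2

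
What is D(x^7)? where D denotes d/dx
7 x^{6}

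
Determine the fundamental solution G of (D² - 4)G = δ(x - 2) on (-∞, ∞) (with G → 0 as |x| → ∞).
-\frac{e^{-2|x - 2|}}{4}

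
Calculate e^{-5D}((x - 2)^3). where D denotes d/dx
x^{3} - 21 x^{2} + 147 x - 343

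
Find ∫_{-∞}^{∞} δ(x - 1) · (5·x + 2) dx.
7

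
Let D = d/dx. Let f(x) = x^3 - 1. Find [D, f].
3 x^{2}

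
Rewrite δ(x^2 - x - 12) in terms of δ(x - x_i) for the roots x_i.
\frac{\delta(x - 4) + \delta(x + 3)}{7}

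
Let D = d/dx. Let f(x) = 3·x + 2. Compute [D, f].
3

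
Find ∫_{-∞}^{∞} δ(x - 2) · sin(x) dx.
\sin{\left(2 \right)}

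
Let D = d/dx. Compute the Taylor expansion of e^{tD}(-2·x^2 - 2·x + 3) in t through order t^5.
- 2 t^{2} - 2 t \left(2 x + 1\right) - 2 x^{2} - 2 x + 3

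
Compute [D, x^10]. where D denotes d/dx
10 x^{9}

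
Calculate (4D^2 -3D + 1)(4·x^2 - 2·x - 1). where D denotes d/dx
4 x^{2} - 26 x + 37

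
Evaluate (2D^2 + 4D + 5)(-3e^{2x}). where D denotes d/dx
- 63 e^{2 x}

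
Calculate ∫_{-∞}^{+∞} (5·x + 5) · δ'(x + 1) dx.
-5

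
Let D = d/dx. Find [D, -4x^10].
- 40 x^{9}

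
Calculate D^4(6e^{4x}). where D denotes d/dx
1536 e^{4 x}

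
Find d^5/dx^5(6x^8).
40320 x^{3}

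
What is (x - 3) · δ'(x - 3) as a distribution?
-\delta(x - 3)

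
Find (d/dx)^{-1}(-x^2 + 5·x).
- \frac{x^{3}}{3} + \frac{5 x^{2}}{2}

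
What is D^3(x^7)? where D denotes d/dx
210 x^{4}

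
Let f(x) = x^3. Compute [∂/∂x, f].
3 x^{2}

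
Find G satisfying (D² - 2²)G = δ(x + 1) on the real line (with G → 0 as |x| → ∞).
-\frac{e^{-2|x + 1|}}{4}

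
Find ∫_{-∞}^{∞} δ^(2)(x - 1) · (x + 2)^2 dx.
2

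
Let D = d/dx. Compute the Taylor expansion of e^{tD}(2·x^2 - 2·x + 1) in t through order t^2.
2 t^{2} + 2 t \left(2 x - 1\right) + 2 x^{2} - 2 x + 1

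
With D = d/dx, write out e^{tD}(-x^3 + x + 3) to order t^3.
- t^{3} - 3 t^{2} x - t \left(3 x^{2} - 1\right) - x^{3} + x + 3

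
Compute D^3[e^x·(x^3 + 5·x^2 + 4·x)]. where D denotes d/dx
\left(x^{3} + 14 x^{2} + 52 x + 48\right) e^{x}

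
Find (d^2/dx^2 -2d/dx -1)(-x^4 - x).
x^{4} + 8 x^{3} - 12 x^{2} + x + 2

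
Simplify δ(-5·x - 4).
\frac{\delta(x + 4/5)}{5}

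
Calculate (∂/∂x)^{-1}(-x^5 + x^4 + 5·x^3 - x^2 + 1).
- \frac{x^{6}}{6} + \frac{x^{5}}{5} + \frac{5 x^{4}}{4} - \frac{x^{3}}{3} + x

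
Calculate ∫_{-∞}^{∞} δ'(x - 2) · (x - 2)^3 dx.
0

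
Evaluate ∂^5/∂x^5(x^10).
30240 x^{5}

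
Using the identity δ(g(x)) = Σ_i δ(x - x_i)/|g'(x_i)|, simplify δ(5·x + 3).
\frac{\delta(x + 3/5)}{5}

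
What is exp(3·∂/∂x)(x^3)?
x^{3} + 9 x^{2} + 27 x + 27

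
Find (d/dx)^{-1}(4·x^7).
\frac{x^{8}}{2}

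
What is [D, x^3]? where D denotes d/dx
3 x^{2}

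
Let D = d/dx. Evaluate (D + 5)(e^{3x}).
8 e^{3 x}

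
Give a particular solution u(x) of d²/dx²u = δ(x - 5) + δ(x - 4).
\frac{|x - 5|}{2} + \frac{|x - 4|}{2}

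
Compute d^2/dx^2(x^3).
6 x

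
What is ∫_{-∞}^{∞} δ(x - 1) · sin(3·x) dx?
\sin{\left(3 \right)}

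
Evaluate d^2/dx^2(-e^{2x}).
- 4 e^{2 x}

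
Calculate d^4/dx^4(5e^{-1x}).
5 e^{- x}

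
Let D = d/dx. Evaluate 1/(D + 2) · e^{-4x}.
- \frac{e^{- 4 x}}{2}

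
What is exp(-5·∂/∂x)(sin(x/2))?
\sin{\left(\frac{x}{2} - \frac{5}{2} \right)}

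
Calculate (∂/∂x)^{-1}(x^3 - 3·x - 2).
\frac{x^{4}}{4} - \frac{3 x^{2}}{2} - 2 x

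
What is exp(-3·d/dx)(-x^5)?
- x^{5} + 15 x^{4} - 90 x^{3} + 270 x^{2} - 405 x + 243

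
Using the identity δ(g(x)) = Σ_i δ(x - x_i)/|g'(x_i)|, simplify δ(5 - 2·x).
\frac{\delta(x - 5/2)}{2}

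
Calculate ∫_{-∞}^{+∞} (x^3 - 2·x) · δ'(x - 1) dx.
-1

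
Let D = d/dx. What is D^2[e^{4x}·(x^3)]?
2 x \left(8 x^{2} + 12 x + 3\right) e^{4 x}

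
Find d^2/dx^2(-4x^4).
- 48 x^{2}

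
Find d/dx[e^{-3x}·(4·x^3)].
12 x^{2} \left(1 - x\right) e^{- 3 x}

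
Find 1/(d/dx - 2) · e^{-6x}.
- \frac{e^{- 6 x}}{8}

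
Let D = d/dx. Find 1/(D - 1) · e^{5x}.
\frac{e^{5 x}}{4}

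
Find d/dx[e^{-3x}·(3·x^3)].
9 x^{2} \left(1 - x\right) e^{- 3 x}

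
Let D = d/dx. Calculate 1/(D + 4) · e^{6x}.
\frac{e^{6 x}}{10}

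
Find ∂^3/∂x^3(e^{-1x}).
- e^{- x}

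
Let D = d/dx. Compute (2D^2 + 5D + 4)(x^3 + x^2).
4 x^{3} + 19 x^{2} + 22 x + 4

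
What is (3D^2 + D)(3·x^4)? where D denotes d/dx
12 x^{2} \left(x + 9\right)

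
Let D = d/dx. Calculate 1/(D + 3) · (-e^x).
- \frac{e^{x}}{4}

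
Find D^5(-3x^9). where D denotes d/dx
- 45360 x^{4}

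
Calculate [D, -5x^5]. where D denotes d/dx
- 25 x^{4}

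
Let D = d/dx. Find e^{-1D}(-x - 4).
- x - 3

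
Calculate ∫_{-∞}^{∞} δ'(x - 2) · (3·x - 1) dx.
-3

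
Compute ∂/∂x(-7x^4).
- 28 x^{3}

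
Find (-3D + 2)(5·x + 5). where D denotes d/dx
10 x - 5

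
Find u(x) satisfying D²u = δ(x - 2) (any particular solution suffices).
\frac{|x - 2|}{2}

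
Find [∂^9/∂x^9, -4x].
-36\frac{d^{8}}{dx^{8}}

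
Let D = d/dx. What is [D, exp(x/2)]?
\frac{e^{\frac{x}{2}}}{2}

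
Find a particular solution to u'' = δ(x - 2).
\frac{|x - 2|}{2}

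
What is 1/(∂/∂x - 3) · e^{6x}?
\frac{e^{6 x}}{3}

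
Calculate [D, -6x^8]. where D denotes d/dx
- 48 x^{7}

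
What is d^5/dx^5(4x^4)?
0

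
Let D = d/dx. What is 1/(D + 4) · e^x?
\frac{e^{x}}{5}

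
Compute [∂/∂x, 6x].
6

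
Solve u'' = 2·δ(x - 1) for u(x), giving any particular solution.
|x - 1|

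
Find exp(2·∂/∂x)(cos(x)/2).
\frac{\cos{\left(x + 2 \right)}}{2}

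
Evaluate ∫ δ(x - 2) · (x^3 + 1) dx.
9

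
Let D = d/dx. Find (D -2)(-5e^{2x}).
0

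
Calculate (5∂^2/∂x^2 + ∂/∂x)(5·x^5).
25 x^{3} \left(x + 20\right)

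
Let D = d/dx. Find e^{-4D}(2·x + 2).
2 x - 6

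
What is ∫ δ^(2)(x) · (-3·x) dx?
0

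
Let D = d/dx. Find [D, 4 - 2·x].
-2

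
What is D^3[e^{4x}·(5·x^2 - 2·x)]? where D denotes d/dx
\left(320 x^{2} + 352 x + 24\right) e^{4 x}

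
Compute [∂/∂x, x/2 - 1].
\frac{1}{2}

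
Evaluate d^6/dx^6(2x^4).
0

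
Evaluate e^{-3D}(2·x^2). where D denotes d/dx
2 x^{2} - 12 x + 18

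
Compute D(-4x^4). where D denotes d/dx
- 16 x^{3}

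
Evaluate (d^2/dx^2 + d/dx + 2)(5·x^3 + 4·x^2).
10 x^{3} + 23 x^{2} + 38 x + 8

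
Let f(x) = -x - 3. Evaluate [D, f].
-1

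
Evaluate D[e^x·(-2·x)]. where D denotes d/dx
2 \left(- x - 1\right) e^{x}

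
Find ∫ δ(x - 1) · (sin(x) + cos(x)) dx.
\cos{\left(1 \right)} + \sin{\left(1 \right)}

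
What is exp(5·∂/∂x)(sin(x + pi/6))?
\sin{\left(x + \frac{\pi}{6} + 5 \right)}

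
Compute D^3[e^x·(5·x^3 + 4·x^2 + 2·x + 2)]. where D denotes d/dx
\left(5 x^{3} + 49 x^{2} + 116 x + 62\right) e^{x}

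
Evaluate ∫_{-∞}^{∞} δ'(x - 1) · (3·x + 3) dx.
-3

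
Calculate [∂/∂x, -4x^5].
- 20 x^{4}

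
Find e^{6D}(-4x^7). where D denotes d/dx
- 4 x^{7} - 168 x^{6} - 3024 x^{5} - 30240 x^{4} - 181440 x^{3} - 653184 x^{2} - 1306368 x - 1119744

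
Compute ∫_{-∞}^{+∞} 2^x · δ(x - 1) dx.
2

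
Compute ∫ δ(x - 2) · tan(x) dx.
\tan{\left(2 \right)}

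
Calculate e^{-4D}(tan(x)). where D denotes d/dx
\tan{\left(x - 4 \right)}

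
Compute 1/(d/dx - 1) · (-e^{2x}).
- e^{2 x}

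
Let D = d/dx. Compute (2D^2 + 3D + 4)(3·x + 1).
12 x + 13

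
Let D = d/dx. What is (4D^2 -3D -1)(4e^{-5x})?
456 e^{- 5 x}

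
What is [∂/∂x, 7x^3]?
21 x^{2}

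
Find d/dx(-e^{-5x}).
5 e^{- 5 x}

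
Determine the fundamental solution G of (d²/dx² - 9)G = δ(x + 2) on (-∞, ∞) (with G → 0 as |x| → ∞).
-\frac{e^{-3|x + 2|}}{6}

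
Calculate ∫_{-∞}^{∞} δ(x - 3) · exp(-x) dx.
e^{-3}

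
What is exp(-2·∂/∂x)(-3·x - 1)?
5 - 3 x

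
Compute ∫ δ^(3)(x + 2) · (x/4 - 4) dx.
0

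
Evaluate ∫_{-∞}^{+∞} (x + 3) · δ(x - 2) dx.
5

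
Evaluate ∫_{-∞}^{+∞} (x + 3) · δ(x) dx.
3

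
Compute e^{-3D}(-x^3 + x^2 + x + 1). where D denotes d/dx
- x^{3} + 10 x^{2} - 32 x + 34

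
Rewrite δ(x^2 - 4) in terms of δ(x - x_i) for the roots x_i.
\frac{\delta(x - 2) + \delta(x + 2)}{4}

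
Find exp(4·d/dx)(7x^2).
7 x^{2} + 56 x + 112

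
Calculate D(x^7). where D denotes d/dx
7 x^{6}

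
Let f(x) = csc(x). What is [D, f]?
- \cot{\left(x \right)} \csc{\left(x \right)}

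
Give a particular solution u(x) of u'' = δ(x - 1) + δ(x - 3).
\frac{|x - 1|}{2} + \frac{|x - 3|}{2}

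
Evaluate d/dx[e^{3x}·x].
\left(3 x + 1\right) e^{3 x}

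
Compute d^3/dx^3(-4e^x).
- 4 e^{x}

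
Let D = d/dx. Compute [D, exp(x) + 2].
e^{x}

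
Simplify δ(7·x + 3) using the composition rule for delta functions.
\frac{\delta(x + 3/7)}{7}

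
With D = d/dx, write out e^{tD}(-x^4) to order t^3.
x \left(- 4 t^{3} - 6 t^{2} x - 4 t x^{2} - x^{3}\right)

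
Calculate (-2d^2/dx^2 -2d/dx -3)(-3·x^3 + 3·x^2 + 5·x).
9 x^{3} + 9 x^{2} + 9 x - 22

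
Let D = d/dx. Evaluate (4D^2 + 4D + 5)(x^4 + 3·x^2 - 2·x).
5 x^{4} + 16 x^{3} + 63 x^{2} + 14 x + 16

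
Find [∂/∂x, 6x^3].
18 x^{2}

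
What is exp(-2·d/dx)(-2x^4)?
- 2 x^{4} + 16 x^{3} - 48 x^{2} + 64 x - 32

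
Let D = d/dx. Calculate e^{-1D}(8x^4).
8 x^{4} - 32 x^{3} + 48 x^{2} - 32 x + 8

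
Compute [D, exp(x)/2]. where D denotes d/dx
\frac{e^{x}}{2}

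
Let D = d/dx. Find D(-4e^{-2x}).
8 e^{- 2 x}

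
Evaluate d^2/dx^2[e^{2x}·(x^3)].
2 x \left(2 x^{2} + 6 x + 3\right) e^{2 x}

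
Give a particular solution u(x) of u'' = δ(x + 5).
\frac{|x + 5|}{2}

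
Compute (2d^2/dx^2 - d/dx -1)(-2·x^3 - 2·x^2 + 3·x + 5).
2 x^{3} + 8 x^{2} - 23 x - 16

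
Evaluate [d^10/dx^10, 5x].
50\frac{d^{9}}{dx^{9}}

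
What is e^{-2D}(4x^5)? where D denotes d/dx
4 x^{5} - 40 x^{4} + 160 x^{3} - 320 x^{2} + 320 x - 128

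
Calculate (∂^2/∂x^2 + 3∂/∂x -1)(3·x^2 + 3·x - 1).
- 3 x^{2} + 15 x + 16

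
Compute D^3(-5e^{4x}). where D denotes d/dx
- 320 e^{4 x}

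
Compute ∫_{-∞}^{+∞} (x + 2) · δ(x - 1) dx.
3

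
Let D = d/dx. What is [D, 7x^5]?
35 x^{4}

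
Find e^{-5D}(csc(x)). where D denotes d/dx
\csc{\left(x - 5 \right)}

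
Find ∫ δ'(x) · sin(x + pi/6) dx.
- \frac{\sqrt{3}}{2}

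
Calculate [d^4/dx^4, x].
4\frac{d^{3}}{dx^{3}}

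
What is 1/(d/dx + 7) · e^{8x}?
\frac{e^{8 x}}{15}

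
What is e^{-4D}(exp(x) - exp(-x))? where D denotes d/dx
- e^{4 - x} + e^{x - 4}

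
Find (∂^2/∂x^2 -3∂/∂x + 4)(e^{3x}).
4 e^{3 x}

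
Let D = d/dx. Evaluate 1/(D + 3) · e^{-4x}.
- e^{- 4 x}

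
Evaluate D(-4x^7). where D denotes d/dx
- 28 x^{6}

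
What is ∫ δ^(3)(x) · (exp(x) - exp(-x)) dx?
-2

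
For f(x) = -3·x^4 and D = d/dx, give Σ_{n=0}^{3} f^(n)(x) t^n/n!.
3 x \left(- 4 t^{3} - 6 t^{2} x - 4 t x^{2} - x^{3}\right)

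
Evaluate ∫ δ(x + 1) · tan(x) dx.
- \tan{\left(1 \right)}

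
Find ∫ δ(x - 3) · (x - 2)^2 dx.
1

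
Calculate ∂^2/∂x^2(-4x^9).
- 288 x^{7}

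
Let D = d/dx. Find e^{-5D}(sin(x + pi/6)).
\sin{\left(x - 5 + \frac{\pi}{6} \right)}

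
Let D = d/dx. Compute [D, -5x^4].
- 20 x^{3}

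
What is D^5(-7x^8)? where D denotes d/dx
- 47040 x^{3}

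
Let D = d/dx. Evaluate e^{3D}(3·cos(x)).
3 \cos{\left(x + 3 \right)}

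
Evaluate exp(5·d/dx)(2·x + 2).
2 x + 12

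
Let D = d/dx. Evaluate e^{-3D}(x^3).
x^{3} - 9 x^{2} + 27 x - 27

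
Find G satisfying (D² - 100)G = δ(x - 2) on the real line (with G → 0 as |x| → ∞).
-\frac{e^{-10|x - 2|}}{20}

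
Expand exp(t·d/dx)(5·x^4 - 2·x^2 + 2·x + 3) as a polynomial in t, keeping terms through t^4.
5 t^{4} + 20 t^{3} x + t^{2} \left(30 x^{2} - 2\right) + 2 t \left(10 x^{3} - 2 x + 1\right) + 5 x^{4} - 2 x^{2} + 2 x + 3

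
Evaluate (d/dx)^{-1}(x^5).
\frac{x^{6}}{6}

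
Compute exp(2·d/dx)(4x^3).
4 x^{3} + 24 x^{2} + 48 x + 32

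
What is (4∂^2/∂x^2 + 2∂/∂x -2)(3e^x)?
12 e^{x}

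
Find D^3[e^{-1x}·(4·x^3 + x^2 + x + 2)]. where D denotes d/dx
\left(- 4 x^{3} + 35 x^{2} - 67 x + 19\right) e^{- x}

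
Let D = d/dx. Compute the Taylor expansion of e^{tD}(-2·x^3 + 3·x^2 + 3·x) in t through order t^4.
- 2 t^{3} + t^{2} \left(3 - 6 x\right) + 3 t \left(- 2 x^{2} + 2 x + 1\right) - 2 x^{3} + 3 x^{2} + 3 x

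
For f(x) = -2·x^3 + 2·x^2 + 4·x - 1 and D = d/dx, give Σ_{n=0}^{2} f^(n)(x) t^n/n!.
t^{2} \left(2 - 6 x\right) + 2 t \left(- 3 x^{2} + 2 x + 2\right) - 2 x^{3} + 2 x^{2} + 4 x - 1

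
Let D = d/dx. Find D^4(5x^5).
600 x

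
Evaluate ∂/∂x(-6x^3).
- 18 x^{2}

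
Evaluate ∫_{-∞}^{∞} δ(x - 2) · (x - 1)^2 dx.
1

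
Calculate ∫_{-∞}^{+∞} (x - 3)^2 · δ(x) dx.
9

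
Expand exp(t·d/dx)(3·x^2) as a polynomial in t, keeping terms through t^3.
3 t^{2} + 6 t x + 3 x^{2}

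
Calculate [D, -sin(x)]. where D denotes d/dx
- \cos{\left(x \right)}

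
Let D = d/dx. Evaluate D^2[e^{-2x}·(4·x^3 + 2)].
8 \left(2 x^{3} - 6 x^{2} + 3 x + 1\right) e^{- 2 x}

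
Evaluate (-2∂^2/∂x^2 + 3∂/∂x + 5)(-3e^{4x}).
45 e^{4 x}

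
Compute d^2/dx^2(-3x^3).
- 18 x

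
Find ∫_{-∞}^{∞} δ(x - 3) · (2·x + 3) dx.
9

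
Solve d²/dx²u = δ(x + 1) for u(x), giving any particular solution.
\frac{|x + 1|}{2}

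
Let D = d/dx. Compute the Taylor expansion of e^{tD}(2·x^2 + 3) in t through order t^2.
2 t^{2} + 4 t x + 2 x^{2} + 3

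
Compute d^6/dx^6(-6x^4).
0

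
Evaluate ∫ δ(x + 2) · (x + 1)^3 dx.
-1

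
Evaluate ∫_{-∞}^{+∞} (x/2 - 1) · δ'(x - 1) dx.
- \frac{1}{2}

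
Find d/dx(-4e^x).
- 4 e^{x}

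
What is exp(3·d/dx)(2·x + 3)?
2 x + 9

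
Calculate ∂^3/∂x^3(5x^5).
300 x^{2}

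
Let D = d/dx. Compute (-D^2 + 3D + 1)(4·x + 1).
4 x + 13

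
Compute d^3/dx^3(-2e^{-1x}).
2 e^{- x}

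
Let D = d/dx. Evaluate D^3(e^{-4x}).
- 64 e^{- 4 x}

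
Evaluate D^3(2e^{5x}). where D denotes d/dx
250 e^{5 x}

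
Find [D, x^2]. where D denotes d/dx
2 x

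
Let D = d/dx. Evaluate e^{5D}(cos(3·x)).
\cos{\left(3 x + 15 \right)}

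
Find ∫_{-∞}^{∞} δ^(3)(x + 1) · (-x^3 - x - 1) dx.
6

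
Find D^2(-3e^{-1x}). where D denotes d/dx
- 3 e^{- x}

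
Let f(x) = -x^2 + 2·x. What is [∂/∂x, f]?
2 - 2 x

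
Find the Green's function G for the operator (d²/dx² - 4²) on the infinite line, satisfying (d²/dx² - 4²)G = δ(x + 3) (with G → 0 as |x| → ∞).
-\frac{e^{-4|x + 3|}}{8}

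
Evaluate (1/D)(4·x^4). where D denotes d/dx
\frac{4 x^{5}}{5}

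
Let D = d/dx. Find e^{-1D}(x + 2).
x + 1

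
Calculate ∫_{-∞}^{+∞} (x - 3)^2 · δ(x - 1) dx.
4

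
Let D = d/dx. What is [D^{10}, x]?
10D^{9}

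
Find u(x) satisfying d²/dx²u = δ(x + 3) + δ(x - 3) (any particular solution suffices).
\frac{|x + 3|}{2} + \frac{|x - 3|}{2}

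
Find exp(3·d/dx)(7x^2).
7 x^{2} + 42 x + 63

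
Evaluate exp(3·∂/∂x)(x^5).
x^{5} + 15 x^{4} + 90 x^{3} + 270 x^{2} + 405 x + 243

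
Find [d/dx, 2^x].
2^{x} \log{\left(2 \right)}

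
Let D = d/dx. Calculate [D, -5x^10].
- 50 x^{9}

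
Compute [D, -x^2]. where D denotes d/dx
- 2 x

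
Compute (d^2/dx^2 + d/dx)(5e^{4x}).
100 e^{4 x}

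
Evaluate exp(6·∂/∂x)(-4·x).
- 4 x - 24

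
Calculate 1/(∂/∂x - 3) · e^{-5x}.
- \frac{e^{- 5 x}}{8}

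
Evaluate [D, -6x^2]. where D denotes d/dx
- 12 x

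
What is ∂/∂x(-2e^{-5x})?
10 e^{- 5 x}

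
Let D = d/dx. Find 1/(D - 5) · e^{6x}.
e^{6 x}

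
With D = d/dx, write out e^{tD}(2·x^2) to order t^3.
2 t^{2} + 4 t x + 2 x^{2}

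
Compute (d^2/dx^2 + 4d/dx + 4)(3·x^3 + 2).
12 x^{3} + 36 x^{2} + 18 x + 8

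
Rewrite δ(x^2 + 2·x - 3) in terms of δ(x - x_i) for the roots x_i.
\frac{\delta(x + 3) + \delta(x - 1)}{4}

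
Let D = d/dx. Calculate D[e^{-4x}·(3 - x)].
\left(4 x - 13\right) e^{- 4 x}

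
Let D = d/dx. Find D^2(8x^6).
240 x^{4}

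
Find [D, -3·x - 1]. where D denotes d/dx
-3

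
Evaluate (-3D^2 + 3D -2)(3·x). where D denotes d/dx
9 - 6 x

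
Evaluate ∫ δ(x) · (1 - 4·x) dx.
1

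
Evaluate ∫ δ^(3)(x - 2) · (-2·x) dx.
0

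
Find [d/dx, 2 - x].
-1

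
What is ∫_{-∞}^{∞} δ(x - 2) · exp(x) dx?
e^{2}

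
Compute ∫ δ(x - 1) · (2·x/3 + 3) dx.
\frac{11}{3}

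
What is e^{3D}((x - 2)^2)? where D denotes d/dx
x^{2} + 2 x + 1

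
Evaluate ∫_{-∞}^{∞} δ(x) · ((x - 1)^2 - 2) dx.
-1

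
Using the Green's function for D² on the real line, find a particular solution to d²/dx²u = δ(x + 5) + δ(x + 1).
\frac{|x + 5|}{2} + \frac{|x + 1|}{2}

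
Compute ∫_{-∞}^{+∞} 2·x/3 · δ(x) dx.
0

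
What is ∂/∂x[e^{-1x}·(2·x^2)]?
2 x \left(2 - x\right) e^{- x}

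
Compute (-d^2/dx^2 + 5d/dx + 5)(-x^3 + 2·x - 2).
x \left(- 5 x^{2} - 15 x + 16\right)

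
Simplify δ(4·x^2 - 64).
\frac{\delta(x - 4) + \delta(x + 4)}{32}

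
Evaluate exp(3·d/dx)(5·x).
5 x + 15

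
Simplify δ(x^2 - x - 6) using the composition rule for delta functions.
\frac{\delta(x - 3) + \delta(x + 2)}{5}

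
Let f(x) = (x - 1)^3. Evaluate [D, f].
3 \left(x - 1\right)^{2}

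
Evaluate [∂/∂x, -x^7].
- 7 x^{6}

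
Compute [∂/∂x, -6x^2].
- 12 x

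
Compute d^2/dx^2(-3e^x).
- 3 e^{x}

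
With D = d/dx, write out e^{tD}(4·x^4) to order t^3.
4 x \left(4 t^{3} + 6 t^{2} x + 4 t x^{2} + x^{3}\right)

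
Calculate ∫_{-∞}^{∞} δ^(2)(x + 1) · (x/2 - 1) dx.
0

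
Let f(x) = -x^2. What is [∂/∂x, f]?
- 2 x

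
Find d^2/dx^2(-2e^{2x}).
- 8 e^{2 x}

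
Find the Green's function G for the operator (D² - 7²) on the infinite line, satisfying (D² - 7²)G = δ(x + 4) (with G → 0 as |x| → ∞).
-\frac{e^{-7|x + 4|}}{14}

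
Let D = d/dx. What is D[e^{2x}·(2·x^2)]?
4 x \left(x + 1\right) e^{2 x}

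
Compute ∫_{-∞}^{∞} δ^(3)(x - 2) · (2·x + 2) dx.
0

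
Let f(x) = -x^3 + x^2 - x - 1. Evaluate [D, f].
- 3 x^{2} + 2 x - 1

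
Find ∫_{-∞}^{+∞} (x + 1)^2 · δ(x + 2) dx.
1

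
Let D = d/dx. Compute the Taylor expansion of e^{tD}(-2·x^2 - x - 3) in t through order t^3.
- 2 t^{2} - t \left(4 x + 1\right) - 2 x^{2} - x - 3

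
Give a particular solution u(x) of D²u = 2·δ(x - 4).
|x - 4|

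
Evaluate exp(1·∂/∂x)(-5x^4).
- 5 x^{4} - 20 x^{3} - 30 x^{2} - 20 x - 5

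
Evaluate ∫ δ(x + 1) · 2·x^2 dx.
2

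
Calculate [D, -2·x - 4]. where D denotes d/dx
-2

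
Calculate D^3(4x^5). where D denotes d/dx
240 x^{2}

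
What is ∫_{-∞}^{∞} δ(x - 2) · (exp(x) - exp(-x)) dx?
2 \sinh{\left(2 \right)}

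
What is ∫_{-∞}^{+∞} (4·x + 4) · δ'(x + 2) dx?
-4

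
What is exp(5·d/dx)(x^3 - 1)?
x^{3} + 15 x^{2} + 75 x + 124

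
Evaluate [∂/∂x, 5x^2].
10 x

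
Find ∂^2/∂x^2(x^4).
12 x^{2}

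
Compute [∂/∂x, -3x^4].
- 12 x^{3}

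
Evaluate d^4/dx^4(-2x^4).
-48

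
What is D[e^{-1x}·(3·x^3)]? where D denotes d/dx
3 x^{2} \left(3 - x\right) e^{- x}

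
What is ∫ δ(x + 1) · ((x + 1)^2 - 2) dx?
-2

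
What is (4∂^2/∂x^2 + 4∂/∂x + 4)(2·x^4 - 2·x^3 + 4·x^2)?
8 x^{4} + 24 x^{3} + 88 x^{2} - 16 x + 32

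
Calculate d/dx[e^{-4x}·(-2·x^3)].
x^{2} \left(8 x - 6\right) e^{- 4 x}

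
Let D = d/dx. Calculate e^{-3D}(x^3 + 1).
x^{3} - 9 x^{2} + 27 x - 26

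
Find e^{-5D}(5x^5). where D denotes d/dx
5 x^{5} - 125 x^{4} + 1250 x^{3} - 6250 x^{2} + 15625 x - 15625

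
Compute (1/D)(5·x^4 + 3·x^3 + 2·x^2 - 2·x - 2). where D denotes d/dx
x^{5} + \frac{3 x^{4}}{4} + \frac{2 x^{3}}{3} - x^{2} - 2 x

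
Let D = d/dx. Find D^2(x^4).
12 x^{2}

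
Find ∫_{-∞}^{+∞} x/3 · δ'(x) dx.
- \frac{1}{3}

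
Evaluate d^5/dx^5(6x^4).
0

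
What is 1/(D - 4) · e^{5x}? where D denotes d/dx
e^{5 x}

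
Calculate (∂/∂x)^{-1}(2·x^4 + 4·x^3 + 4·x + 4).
\frac{2 x^{5}}{5} + x^{4} + 2 x^{2} + 4 x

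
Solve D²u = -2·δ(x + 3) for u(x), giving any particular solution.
-|x + 3|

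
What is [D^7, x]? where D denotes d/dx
7D^{6}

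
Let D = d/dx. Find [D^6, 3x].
18D^{5}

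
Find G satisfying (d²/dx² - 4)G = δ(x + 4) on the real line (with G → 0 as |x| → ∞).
-\frac{e^{-2|x + 4|}}{4}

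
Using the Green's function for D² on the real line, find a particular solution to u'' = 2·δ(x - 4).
|x - 4|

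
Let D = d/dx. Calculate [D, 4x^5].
20 x^{4}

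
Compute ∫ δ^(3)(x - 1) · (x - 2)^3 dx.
-6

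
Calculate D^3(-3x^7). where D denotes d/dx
- 630 x^{4}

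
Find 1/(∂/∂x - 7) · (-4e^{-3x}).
\frac{2 e^{- 3 x}}{5}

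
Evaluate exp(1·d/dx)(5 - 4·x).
1 - 4 x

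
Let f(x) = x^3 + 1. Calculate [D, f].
3 x^{2}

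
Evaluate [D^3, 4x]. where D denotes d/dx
12D^{2}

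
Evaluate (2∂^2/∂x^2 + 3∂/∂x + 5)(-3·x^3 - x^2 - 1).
- 15 x^{3} - 32 x^{2} - 42 x - 9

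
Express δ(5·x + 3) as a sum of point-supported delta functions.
\frac{\delta(x + 3/5)}{5}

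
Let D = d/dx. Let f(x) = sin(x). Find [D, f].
\cos{\left(x \right)}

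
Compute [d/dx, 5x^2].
10 x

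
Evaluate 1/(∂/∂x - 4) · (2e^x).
- \frac{2 e^{x}}{3}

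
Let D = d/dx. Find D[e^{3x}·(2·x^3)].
6 x^{2} \left(x + 1\right) e^{3 x}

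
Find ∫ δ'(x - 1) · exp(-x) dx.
e^{-1}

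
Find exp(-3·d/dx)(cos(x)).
\cos{\left(x - 3 \right)}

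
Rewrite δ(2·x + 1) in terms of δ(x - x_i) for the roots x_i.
\frac{\delta(x + 1/2)}{2}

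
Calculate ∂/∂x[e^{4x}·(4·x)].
\left(16 x + 4\right) e^{4 x}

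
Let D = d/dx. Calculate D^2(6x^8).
336 x^{6}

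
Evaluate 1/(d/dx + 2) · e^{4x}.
\frac{e^{4 x}}{6}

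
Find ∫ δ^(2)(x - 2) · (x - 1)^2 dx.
2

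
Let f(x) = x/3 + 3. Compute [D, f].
\frac{1}{3}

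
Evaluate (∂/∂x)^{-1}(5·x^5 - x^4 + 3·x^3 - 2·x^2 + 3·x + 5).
\frac{5 x^{6}}{6} - \frac{x^{5}}{5} + \frac{3 x^{4}}{4} - \frac{2 x^{3}}{3} + \frac{3 x^{2}}{2} + 5 x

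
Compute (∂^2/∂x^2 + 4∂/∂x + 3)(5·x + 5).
15 x + 35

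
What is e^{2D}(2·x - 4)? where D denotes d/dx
2 x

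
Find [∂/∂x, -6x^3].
- 18 x^{2}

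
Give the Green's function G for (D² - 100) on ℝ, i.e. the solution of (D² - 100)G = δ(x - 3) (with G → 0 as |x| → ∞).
-\frac{e^{-10|x - 3|}}{20}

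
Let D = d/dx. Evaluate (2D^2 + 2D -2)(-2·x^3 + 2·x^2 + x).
4 x^{3} - 16 x^{2} - 18 x + 10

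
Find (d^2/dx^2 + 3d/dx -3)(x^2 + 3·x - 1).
- 3 x^{2} - 3 x + 14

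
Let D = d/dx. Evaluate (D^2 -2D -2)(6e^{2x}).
- 12 e^{2 x}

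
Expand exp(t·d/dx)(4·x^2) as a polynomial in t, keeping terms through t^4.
4 t^{2} + 8 t x + 4 x^{2}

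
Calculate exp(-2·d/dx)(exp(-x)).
e^{2 - x}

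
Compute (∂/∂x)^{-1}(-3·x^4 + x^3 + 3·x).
- \frac{3 x^{5}}{5} + \frac{x^{4}}{4} + \frac{3 x^{2}}{2}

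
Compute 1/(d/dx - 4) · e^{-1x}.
- \frac{e^{- x}}{5}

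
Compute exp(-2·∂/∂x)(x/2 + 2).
\frac{x}{2} + 1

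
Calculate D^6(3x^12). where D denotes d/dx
1995840 x^{6}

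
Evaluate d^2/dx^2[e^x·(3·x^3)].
3 x \left(x^{2} + 6 x + 6\right) e^{x}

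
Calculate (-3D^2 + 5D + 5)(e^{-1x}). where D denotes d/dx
- 3 e^{- x}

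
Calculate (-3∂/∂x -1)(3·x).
- 3 x - 9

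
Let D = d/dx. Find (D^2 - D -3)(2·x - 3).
7 - 6 x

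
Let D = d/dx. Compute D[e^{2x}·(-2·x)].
\left(- 4 x - 2\right) e^{2 x}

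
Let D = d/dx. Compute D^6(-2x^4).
0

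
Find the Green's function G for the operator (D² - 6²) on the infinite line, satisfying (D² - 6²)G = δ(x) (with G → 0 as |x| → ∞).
-\frac{e^{-6|x|}}{12}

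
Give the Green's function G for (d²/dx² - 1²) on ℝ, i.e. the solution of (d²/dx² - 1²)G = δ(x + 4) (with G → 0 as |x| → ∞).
-\frac{e^{-|x + 4|}}{2}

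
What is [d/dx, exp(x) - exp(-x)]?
2 \cosh{\left(x \right)}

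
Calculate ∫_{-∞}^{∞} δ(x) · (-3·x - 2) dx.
-2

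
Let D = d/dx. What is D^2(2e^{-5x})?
50 e^{- 5 x}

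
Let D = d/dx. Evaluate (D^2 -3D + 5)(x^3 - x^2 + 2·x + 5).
5 x^{3} - 14 x^{2} + 22 x + 17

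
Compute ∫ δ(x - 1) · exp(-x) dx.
e^{-1}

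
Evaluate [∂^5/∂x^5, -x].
-5\frac{d^{4}}{dx^{4}}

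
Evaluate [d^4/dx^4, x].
4\frac{d^{3}}{dx^{3}}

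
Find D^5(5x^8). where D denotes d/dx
33600 x^{3}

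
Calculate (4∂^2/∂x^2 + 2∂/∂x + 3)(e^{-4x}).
59 e^{- 4 x}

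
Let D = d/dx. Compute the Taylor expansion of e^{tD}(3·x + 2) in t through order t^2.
3 t + 3 x + 2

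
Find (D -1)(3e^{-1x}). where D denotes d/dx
- 6 e^{- x}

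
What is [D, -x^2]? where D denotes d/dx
- 2 x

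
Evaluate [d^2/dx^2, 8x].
16\frac{d}{dx}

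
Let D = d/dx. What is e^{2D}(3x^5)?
3 x^{5} + 30 x^{4} + 120 x^{3} + 240 x^{2} + 240 x + 96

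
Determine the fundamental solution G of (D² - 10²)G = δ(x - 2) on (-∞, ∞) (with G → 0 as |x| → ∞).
-\frac{e^{-10|x - 2|}}{20}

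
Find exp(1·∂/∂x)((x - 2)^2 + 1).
x^{2} - 2 x + 2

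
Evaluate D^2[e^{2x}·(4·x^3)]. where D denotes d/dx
8 x \left(2 x^{2} + 6 x + 3\right) e^{2 x}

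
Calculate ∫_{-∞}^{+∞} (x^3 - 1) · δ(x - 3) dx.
26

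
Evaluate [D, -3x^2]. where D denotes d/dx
- 6 x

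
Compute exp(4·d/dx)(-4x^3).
- 4 x^{3} - 48 x^{2} - 192 x - 256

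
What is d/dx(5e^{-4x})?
- 20 e^{- 4 x}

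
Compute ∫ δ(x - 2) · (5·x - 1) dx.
9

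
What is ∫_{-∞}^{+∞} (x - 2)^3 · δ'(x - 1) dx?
-3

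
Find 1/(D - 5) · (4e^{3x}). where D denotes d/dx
- 2 e^{3 x}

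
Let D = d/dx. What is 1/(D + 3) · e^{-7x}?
- \frac{e^{- 7 x}}{4}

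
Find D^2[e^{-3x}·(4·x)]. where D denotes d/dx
12 \left(3 x - 2\right) e^{- 3 x}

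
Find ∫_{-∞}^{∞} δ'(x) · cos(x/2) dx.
0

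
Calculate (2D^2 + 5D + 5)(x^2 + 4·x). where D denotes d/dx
5 x^{2} + 30 x + 24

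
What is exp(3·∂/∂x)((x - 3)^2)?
x^{2}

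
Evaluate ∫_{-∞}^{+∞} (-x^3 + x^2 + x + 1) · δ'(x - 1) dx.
0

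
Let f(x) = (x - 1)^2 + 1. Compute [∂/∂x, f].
2 x - 2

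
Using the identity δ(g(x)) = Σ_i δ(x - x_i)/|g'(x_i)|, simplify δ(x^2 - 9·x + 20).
\frac{\delta(x - 5) + \delta(x - 4)}{1}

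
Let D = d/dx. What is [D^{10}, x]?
10D^{9}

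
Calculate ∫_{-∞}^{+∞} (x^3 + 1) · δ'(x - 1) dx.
-3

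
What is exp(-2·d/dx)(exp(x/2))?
e^{\frac{x}{2} - 1}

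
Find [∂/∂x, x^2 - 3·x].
2 x - 3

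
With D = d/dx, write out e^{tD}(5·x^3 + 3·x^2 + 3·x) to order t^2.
t^{2} \left(15 x + 3\right) + 3 t \left(5 x^{2} + 2 x + 1\right) + 5 x^{3} + 3 x^{2} + 3 x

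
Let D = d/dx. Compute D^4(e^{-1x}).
e^{- x}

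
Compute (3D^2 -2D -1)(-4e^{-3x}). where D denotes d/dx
- 128 e^{- 3 x}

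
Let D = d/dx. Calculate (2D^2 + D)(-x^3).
3 x \left(- x - 4\right)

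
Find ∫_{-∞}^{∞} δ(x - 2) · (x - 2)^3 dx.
0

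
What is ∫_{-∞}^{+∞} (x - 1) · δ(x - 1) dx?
0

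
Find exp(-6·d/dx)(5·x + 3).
5 x - 27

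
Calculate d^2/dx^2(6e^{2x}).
24 e^{2 x}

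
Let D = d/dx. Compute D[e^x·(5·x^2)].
5 x \left(x + 2\right) e^{x}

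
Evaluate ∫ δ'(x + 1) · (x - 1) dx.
-1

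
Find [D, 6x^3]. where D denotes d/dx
18 x^{2}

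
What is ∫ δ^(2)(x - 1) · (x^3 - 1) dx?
6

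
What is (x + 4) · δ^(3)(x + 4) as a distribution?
-3\delta^{(2)}(x + 4)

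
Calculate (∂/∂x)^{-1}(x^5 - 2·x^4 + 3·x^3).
\frac{x^{6}}{6} - \frac{2 x^{5}}{5} + \frac{3 x^{4}}{4}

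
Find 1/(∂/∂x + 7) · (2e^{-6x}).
2 e^{- 6 x}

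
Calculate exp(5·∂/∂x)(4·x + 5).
4 x + 25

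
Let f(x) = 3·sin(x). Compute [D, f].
3 \cos{\left(x \right)}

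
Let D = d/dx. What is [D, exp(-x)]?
- e^{- x}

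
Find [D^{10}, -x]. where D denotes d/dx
-10D^{9}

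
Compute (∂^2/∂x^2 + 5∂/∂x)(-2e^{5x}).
- 100 e^{5 x}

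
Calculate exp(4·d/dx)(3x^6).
3 x^{6} + 72 x^{5} + 720 x^{4} + 3840 x^{3} + 11520 x^{2} + 18432 x + 12288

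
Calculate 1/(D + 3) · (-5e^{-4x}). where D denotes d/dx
5 e^{- 4 x}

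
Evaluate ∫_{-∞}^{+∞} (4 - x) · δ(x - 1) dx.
3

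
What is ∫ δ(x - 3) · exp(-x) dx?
e^{-3}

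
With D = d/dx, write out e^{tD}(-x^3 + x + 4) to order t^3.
- t^{3} - 3 t^{2} x - t \left(3 x^{2} - 1\right) - x^{3} + x + 4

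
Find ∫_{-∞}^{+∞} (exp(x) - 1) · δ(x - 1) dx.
-1 + e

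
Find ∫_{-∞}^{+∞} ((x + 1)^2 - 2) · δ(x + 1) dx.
-2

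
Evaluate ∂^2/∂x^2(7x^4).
84 x^{2}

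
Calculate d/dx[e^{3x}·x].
\left(3 x + 1\right) e^{3 x}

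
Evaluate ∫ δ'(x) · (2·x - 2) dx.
-2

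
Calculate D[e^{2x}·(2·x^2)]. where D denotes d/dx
4 x \left(x + 1\right) e^{2 x}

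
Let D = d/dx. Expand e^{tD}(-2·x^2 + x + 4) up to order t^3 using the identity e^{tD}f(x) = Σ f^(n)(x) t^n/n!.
- 2 t^{2} - t \left(4 x - 1\right) - 2 x^{2} + x + 4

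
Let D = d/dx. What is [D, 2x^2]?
4 x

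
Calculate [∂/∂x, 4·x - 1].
4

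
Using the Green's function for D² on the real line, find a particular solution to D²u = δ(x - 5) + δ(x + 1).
\frac{|x - 5|}{2} + \frac{|x + 1|}{2}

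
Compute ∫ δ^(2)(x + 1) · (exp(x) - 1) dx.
e^{-1}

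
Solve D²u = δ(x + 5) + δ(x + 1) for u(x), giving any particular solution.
\frac{|x + 5|}{2} + \frac{|x + 1|}{2}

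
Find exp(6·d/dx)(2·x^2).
2 x^{2} + 24 x + 72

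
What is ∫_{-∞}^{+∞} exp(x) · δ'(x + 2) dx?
- \frac{1}{e^{2}}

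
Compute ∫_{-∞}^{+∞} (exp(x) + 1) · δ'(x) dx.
-1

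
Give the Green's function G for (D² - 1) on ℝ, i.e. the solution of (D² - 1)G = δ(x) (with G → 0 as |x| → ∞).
-\frac{e^{-|x|}}{2}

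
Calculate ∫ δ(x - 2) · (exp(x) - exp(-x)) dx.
2 \sinh{\left(2 \right)}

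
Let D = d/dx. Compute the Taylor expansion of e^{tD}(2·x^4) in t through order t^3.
2 x \left(4 t^{3} + 6 t^{2} x + 4 t x^{2} + x^{3}\right)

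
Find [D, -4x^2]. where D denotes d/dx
- 8 x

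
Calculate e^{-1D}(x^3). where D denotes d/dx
x^{3} - 3 x^{2} + 3 x - 1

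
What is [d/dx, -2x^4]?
- 8 x^{3}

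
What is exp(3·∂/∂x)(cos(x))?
\cos{\left(x + 3 \right)}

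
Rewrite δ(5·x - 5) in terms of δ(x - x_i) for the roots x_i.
\frac{\delta(x - 1)}{5}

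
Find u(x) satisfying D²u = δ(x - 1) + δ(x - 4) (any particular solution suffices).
\frac{|x - 1|}{2} + \frac{|x - 4|}{2}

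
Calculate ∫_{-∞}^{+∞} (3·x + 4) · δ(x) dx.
4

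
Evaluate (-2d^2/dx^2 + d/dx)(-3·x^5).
15 x^{3} \left(8 - x\right)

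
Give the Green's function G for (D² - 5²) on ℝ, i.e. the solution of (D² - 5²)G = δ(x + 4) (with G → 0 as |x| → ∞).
-\frac{e^{-5|x + 4|}}{10}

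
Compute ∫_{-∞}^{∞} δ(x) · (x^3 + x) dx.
0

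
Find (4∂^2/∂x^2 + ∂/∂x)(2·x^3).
6 x \left(x + 8\right)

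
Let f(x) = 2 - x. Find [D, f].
-1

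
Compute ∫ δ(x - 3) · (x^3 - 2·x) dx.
21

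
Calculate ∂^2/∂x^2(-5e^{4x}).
- 80 e^{4 x}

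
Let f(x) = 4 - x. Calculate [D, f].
-1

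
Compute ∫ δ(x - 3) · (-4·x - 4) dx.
-16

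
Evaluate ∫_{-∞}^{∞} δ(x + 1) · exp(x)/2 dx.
\frac{1}{2 e}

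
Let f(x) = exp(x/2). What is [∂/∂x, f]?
\frac{e^{\frac{x}{2}}}{2}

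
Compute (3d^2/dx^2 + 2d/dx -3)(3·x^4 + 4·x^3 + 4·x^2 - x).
- 9 x^{4} + 12 x^{3} + 120 x^{2} + 91 x + 22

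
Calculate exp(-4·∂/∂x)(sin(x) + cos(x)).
\sqrt{2} \cos{\left(- x + \frac{\pi}{4} + 4 \right)}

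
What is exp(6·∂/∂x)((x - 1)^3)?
x^{3} + 15 x^{2} + 75 x + 125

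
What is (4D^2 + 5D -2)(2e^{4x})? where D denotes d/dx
164 e^{4 x}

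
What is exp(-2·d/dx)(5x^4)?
5 x^{4} - 40 x^{3} + 120 x^{2} - 160 x + 80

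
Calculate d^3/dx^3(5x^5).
300 x^{2}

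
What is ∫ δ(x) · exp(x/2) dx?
1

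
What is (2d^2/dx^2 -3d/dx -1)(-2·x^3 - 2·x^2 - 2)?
2 x^{3} + 20 x^{2} - 12 x - 6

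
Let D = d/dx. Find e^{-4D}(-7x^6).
- 7 x^{6} + 168 x^{5} - 1680 x^{4} + 8960 x^{3} - 26880 x^{2} + 43008 x - 28672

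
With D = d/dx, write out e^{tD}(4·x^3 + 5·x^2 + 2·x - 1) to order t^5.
4 t^{3} + t^{2} \left(12 x + 5\right) + 2 t \left(6 x^{2} + 5 x + 1\right) + 4 x^{3} + 5 x^{2} + 2 x - 1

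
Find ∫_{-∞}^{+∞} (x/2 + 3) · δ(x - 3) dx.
\frac{9}{2}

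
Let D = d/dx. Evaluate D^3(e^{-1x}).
- e^{- x}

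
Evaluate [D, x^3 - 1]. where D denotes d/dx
3 x^{2}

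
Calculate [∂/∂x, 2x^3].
6 x^{2}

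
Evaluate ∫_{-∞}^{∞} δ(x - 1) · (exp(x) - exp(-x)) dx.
2 \sinh{\left(1 \right)}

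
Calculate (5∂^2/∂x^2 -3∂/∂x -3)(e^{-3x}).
51 e^{- 3 x}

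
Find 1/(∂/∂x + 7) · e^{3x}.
\frac{e^{3 x}}{10}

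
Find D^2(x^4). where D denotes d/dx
12 x^{2}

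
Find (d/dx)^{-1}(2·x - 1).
x^{2} - x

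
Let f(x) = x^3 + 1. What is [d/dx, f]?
3 x^{2}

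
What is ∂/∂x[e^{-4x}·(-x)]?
\left(4 x - 1\right) e^{- 4 x}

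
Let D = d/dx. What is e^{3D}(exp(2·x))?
e^{2 x + 6}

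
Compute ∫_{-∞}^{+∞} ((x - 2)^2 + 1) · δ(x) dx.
5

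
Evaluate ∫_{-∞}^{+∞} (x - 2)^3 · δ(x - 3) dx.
1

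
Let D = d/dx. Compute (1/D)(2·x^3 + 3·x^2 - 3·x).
\frac{x^{4}}{2} + x^{3} - \frac{3 x^{2}}{2}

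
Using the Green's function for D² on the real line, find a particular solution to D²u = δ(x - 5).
\frac{|x - 5|}{2}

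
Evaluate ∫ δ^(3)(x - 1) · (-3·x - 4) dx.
0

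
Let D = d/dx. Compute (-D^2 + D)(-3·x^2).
6 - 6 x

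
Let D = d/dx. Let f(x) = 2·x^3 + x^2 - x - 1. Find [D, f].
6 x^{2} + 2 x - 1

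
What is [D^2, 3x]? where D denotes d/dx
6D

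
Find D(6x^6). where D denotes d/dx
36 x^{5}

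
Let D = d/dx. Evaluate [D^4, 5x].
20D^{3}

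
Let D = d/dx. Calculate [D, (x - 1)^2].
2 x - 2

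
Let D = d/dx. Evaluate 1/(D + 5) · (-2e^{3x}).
- \frac{e^{3 x}}{4}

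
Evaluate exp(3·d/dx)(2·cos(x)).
2 \cos{\left(x + 3 \right)}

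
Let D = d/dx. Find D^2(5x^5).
100 x^{3}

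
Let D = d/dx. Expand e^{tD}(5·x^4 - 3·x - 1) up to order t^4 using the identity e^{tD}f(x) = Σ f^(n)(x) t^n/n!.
5 t^{4} + 20 t^{3} x + 30 t^{2} x^{2} + t \left(20 x^{3} - 3\right) + 5 x^{4} - 3 x - 1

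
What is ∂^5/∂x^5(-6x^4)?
0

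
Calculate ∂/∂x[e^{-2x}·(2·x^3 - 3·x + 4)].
\left(- 4 x^{3} + 6 x^{2} + 6 x - 11\right) e^{- 2 x}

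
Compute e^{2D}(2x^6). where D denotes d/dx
2 x^{6} + 24 x^{5} + 120 x^{4} + 320 x^{3} + 480 x^{2} + 384 x + 128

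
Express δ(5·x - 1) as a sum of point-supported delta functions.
\frac{\delta(x - 1/5)}{5}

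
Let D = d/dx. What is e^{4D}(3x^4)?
3 x^{4} + 48 x^{3} + 288 x^{2} + 768 x + 768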